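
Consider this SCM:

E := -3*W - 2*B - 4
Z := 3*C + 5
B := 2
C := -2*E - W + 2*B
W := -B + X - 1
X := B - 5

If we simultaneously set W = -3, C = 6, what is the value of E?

1

The joint intervention fixes W = -3, C = 6, removing each variable's own equation.
E = -3*W - 2*B - 4  [with W=-3, B=2]  = 1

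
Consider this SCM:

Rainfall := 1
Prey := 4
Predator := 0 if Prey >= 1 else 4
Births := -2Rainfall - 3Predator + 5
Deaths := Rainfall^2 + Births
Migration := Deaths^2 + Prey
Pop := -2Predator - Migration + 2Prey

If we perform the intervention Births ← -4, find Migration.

13

Under do(Births=-4), the mechanism Births := -2Rainfall - 3Predator + 5 is discarded; Births is fixed at -4.
Deaths = Rainfall^2 + Births  [with Rainfall=1, Births=-4]  = -3
Migration = Deaths^2 + Prey  [with Deaths=-3, Prey=4]  = 13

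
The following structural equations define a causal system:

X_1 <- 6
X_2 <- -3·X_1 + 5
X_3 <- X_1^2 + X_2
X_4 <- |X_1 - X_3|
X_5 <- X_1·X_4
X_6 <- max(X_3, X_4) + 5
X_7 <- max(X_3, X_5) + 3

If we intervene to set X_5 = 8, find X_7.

26

Under do(X_5=8), the mechanism X_5 <- X_1·X_4 is discarded; X_5 is fixed at 8.
X_2 = -3·X_1 + 5  [with X_1=6]  = -13
X_3 = X_1^2 + X_2  [with X_1=6, X_2=-13]  = 23
X_7 = max(X_3, X_5) + 3  [with X_3=23, X_5=8]  = 26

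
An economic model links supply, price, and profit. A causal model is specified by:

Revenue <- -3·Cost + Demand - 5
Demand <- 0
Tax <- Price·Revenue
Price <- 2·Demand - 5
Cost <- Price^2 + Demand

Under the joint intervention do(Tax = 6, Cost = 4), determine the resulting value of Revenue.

-17

Under do(Tax = 6, Cost = 4), each intervened variable's structural equation is replaced by its fixed value.
Revenue = -3·Cost + Demand - 5  [with Cost=4, Demand=0]  = -17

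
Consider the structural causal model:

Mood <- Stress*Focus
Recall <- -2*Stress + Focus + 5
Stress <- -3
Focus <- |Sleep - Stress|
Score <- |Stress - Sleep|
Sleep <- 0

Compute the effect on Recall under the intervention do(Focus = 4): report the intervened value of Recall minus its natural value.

1

The intervention breaks the incoming arrows to Focus: Focus <- |Sleep - Stress| no longer applies, and Focus = 4.
Recall = -2*Stress + Focus + 5  [with Stress=-3, Focus=4]  = 15
Without intervention: Focus = |Sleep - Stress|  [with Sleep=0, Stress=-3]  = 3; Recall = -2*Stress + Focus + 5  [with Stress=-3, Focus=3]  = 14.
Change = 15 − 14 = 1.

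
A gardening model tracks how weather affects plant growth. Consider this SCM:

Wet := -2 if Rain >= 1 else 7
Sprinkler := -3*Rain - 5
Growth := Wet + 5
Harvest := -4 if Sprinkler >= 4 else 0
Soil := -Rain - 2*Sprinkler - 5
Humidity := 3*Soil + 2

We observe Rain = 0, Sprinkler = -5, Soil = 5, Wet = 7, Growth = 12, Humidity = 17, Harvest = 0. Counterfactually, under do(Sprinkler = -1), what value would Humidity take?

Under do(Sprinkler=-1), the mechanism Sprinkler := -3*Rain - 5 is discarded; Sprinkler is fixed at -1.
Soil = -Rain - 2*Sprinkler - 5  [with Rain=0, Sprinkler=-1]  = -3
Humidity = 3*Soil + 2  [with Soil=-3]  = -7

-7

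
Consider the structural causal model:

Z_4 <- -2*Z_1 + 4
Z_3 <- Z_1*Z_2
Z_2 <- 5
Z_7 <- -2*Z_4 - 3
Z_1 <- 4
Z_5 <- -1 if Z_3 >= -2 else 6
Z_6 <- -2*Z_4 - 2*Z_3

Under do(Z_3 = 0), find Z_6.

The intervention breaks the incoming arrows to Z_3: Z_3 <- Z_1*Z_2 no longer applies, and Z_3 = 0.
Z_4 = -2*Z_1 + 4  [with Z_1=4]  = -4
Z_6 = -2*Z_4 - 2*Z_3  [with Z_4=-4, Z_3=0]  = 8

8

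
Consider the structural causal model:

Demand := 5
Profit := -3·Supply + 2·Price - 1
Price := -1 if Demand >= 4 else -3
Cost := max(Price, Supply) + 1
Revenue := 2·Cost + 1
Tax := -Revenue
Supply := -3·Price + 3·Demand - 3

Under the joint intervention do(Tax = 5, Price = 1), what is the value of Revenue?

The joint intervention fixes Tax = 5, Price = 1, removing each variable's own equation.
Supply = -3·Price + 3·Demand - 3  [with Price=1, Demand=5]  = 9
Cost = max(Price, Supply) + 1  [with Price=1, Supply=9]  = 10
Revenue = 2·Cost + 1  [with Cost=10]  = 21

21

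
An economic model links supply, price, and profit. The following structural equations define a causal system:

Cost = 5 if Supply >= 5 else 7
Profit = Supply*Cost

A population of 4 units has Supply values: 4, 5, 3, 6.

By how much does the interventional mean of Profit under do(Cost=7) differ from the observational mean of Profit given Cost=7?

7

Every unit gets Cost=7 under the intervention. Profit values become 28, 35, 21, 42; E[Profit|do(Cost=7)] = 31.5.
Conditioning on Cost=7 selects the 2 unit(s) with Supply ∈ {4, 3}. Their Profit values: 28, 21. Mean = 24.5.
Difference = 31.5 − 24.5 = 7.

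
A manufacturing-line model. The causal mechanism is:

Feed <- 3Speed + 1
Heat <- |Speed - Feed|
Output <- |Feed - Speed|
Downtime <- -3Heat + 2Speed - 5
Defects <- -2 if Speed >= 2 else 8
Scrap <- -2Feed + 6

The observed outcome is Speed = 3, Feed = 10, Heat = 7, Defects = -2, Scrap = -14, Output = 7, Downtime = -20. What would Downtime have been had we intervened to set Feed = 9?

Under do(Feed=9), the mechanism Feed <- 3Speed + 1 is discarded; Feed is fixed at 9.
Heat = |Speed - Feed|  [with Speed=3, Feed=9]  = 6
Downtime = -3Heat + 2Speed - 5  [with Heat=6, Speed=3]  = -17

-17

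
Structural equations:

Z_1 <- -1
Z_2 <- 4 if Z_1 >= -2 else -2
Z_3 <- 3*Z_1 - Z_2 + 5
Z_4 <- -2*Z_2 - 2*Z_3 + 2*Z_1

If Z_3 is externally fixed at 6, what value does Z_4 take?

-22

The intervention breaks the incoming arrows to Z_3: Z_3 <- 3*Z_1 - Z_2 + 5 no longer applies, and Z_3 = 6.
Z_2 = 4 if Z_1 >= -2 else -2  [with Z_1=-1]  = 4
Z_4 = -2*Z_2 - 2*Z_3 + 2*Z_1  [with Z_2=4, Z_3=6, Z_1=-1]  = -22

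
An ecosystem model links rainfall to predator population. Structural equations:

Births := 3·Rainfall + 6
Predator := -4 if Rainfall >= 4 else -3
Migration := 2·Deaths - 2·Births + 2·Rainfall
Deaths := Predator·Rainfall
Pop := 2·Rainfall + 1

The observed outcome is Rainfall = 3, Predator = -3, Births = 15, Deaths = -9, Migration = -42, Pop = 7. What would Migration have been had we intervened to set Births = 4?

do(Births=4) replaces the equation Births := 3·Rainfall + 6 with the constant Births = 4.
Predator = -4 if Rainfall >= 4 else -3  [with Rainfall=3]  = -3
Deaths = Predator·Rainfall  [with Predator=-3, Rainfall=3]  = -9
Migration = 2·Deaths - 2·Births + 2·Rainfall  [with Deaths=-9, Births=4, Rainfall=3]  = -20

-20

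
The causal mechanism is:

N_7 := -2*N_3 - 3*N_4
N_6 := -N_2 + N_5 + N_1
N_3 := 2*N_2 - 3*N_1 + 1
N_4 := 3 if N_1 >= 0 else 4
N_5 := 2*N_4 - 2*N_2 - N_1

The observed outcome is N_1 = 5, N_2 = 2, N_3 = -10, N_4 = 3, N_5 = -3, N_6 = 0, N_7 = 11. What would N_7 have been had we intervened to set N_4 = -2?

26

The intervention breaks the incoming arrows to N_4: N_4 := 3 if N_1 >= 0 else 4 no longer applies, and N_4 = -2.
N_3 = 2*N_2 - 3*N_1 + 1  [with N_2=2, N_1=5]  = -10
N_7 = -2*N_3 - 3*N_4  [with N_3=-10, N_4=-2]  = 26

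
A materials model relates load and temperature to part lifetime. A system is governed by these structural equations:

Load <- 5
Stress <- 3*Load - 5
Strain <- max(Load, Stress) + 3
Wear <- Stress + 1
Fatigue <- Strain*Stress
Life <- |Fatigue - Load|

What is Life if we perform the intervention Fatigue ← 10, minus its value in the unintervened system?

-120

The intervention breaks the incoming arrows to Fatigue: Fatigue <- Strain*Stress no longer applies, and Fatigue = 10.
Life = |Fatigue - Load|  [with Fatigue=10, Load=5]  = 5
Without intervention: Stress = 3*Load - 5  [with Load=5]  = 10; Strain = max(Load, Stress) + 3  [with Load=5, Stress=10]  = 13; Fatigue = Strain*Stress  [with Strain=13, Stress=10]  = 130; Life = |Fatigue - Load|  [with Fatigue=130, Load=5]  = 125.
Change = 5 − 125 = -120.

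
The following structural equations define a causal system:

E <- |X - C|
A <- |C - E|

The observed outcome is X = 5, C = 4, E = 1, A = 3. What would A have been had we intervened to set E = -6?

10

The intervention breaks the incoming arrows to E: E <- |X - C| no longer applies, and E = -6.
A = |C - E|  [with C=4, E=-6]  = 10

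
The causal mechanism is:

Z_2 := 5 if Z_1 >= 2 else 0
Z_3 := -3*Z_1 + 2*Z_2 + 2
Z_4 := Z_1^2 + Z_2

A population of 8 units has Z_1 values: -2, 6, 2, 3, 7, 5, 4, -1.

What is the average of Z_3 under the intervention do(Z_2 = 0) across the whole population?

do(Z_2=0) breaks Z_2's dependence on Z_1. With Z_2=0 fixed, Z_3 across the units is 8, -16, -4, -7, -19, -13, -10, 5, mean -7.

-7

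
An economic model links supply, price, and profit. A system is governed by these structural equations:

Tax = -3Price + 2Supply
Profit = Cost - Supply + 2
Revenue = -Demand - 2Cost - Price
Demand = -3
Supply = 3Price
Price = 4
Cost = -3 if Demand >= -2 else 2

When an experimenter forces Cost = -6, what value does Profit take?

-16

The intervention breaks the incoming arrows to Cost: Cost = -3 if Demand >= -2 else 2 no longer applies, and Cost = -6.
Supply = 3Price  [with Price=4]  = 12
Profit = Cost - Supply + 2  [with Cost=-6, Supply=12]  = -16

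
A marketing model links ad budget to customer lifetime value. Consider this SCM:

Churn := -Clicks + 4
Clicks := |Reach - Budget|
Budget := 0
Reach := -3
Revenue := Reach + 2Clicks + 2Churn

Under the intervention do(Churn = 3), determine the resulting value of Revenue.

9

Intervening sets Churn = 3 and removes its equation (Churn := -Clicks + 4).
Clicks = |Reach - Budget|  [with Reach=-3, Budget=0]  = 3
Revenue = Reach + 2Clicks + 2Churn  [with Reach=-3, Clicks=3, Churn=3]  = 9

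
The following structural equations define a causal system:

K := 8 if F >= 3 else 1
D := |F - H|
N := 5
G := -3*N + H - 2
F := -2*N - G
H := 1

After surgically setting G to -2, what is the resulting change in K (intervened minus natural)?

The intervention breaks the incoming arrows to G: G := -3*N + H - 2 no longer applies, and G = -2.
F = -2*N - G  [with N=5, G=-2]  = -8
K = 8 if F >= 3 else 1  [with F=-8]  = 1
Without intervention: G = -3*N + H - 2  [with N=5, H=1]  = -16; F = -2*N - G  [with N=5, G=-16]  = 6; K = 8 if F >= 3 else 1  [with F=6]  = 8.
Change = 1 − 8 = -7.

-7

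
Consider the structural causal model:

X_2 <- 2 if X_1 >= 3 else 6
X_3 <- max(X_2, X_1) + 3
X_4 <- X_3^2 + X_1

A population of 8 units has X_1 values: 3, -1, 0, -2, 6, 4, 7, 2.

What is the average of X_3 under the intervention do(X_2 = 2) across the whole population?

Under do(X_2=2), X_2's equation is replaced by X_2=2 for every unit. Per-unit X_3: 6, 5, 5, 5, 9, 7, 10, 5. Mean = 6.5.

6.5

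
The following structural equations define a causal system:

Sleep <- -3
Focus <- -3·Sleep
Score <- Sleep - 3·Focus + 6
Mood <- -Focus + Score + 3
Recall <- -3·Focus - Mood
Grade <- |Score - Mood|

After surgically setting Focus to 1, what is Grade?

2

Under do(Focus=1), the mechanism Focus <- -3·Sleep is discarded; Focus is fixed at 1.
Score = Sleep - 3·Focus + 6  [with Sleep=-3, Focus=1]  = 0
Mood = -Focus + Score + 3  [with Focus=1, Score=0]  = 2
Grade = |Score - Mood|  [with Score=0, Mood=2]  = 2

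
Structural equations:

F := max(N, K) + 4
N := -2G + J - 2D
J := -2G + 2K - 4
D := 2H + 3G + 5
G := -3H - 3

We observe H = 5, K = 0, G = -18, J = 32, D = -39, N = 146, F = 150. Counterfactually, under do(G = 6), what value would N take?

The intervention breaks the incoming arrows to G: G := -3H - 3 no longer applies, and G = 6.
J = -2G + 2K - 4  [with G=6, K=0]  = -16
D = 2H + 3G + 5  [with H=5, G=6]  = 33
N = -2G + J - 2D  [with G=6, J=-16, D=33]  = -94

-94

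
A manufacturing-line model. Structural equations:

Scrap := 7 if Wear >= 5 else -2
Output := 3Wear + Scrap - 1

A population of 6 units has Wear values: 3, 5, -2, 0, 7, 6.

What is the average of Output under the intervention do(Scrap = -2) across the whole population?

6.5

The intervention sets Scrap=-2 in all 6 units regardless of Wear. Recomputing Output per unit gives 6, 12, -9, -3, 18, 15; average 6.5.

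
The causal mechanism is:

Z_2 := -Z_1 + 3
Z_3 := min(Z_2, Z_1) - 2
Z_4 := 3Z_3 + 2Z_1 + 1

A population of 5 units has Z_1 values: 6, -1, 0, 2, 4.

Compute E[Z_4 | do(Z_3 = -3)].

-3.6

Every unit gets Z_3=-3 under the intervention. Z_4 values become 4, -10, -8, -4, 0; E[Z_4|do(Z_3=-3)] = -3.6.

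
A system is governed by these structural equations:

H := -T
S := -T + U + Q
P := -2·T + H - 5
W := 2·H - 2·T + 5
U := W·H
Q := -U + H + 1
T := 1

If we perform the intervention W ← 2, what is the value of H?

Under do(W=2), the mechanism W := 2·H - 2·T + 5 is discarded; W is fixed at 2.
Since H is not a descendant of the intervened variable, it is unaffected.
H = -T  [with T=1]  = -1

-1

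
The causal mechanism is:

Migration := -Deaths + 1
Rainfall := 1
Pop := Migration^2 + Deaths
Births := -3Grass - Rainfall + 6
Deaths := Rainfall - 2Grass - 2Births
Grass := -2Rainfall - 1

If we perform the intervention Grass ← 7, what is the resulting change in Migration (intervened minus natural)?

-40

do(Grass=7) replaces the equation Grass := -2Rainfall - 1 with the constant Grass = 7.
Births = -3Grass - Rainfall + 6  [with Grass=7, Rainfall=1]  = -16
Deaths = Rainfall - 2Grass - 2Births  [with Rainfall=1, Grass=7, Births=-16]  = 19
Migration = -Deaths + 1  [with Deaths=19]  = -18
Without intervention: Grass = -2Rainfall - 1  [with Rainfall=1]  = -3; Births = -3Grass - Rainfall + 6  [with Grass=-3, Rainfall=1]  = 14; Deaths = Rainfall - 2Grass - 2Births  [with Rainfall=1, Grass=-3, Births=14]  = -21; Migration = -Deaths + 1  [with Deaths=-21]  = 22.
Change = -18 − 22 = -40.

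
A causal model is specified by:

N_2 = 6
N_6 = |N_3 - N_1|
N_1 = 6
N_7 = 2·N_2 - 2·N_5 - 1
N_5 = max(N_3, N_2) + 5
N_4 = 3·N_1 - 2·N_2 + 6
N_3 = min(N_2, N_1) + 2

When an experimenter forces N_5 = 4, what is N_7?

Under do(N_5=4), the mechanism N_5 = max(N_3, N_2) + 5 is discarded; N_5 is fixed at 4.
N_7 = 2·N_2 - 2·N_5 - 1  [with N_2=6, N_5=4]  = 3

3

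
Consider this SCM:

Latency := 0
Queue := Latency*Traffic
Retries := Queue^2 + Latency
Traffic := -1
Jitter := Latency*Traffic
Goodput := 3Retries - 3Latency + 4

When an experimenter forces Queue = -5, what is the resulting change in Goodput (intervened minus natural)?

The intervention breaks the incoming arrows to Queue: Queue := Latency*Traffic no longer applies, and Queue = -5.
Retries = Queue^2 + Latency  [with Queue=-5, Latency=0]  = 25
Goodput = 3Retries - 3Latency + 4  [with Retries=25, Latency=0]  = 79
Without intervention: Queue = Latency*Traffic  [with Latency=0, Traffic=-1]  = 0; Retries = Queue^2 + Latency  [with Queue=0, Latency=0]  = 0; Goodput = 3Retries - 3Latency + 4  [with Retries=0, Latency=0]  = 4.
Change = 79 − 4 = 75.

75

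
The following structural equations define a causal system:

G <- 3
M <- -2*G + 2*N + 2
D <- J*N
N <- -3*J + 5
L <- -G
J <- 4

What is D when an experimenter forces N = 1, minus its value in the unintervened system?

do(N=1) replaces the equation N <- -3*J + 5 with the constant N = 1.
D = J*N  [with J=4, N=1]  = 4
Without intervention: N = -3*J + 5  [with J=4]  = -7; D = J*N  [with J=4, N=-7]  = -28.
Change = 4 − (-28) = 32.

32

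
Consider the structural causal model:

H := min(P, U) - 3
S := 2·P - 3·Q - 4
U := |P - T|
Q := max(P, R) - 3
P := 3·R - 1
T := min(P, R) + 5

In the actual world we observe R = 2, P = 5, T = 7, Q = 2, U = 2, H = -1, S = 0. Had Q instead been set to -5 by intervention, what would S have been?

21

The intervention breaks the incoming arrows to Q: Q := max(P, R) - 3 no longer applies, and Q = -5.
P = 3·R - 1  [with R=2]  = 5
S = 2·P - 3·Q - 4  [with P=5, Q=-5]  = 21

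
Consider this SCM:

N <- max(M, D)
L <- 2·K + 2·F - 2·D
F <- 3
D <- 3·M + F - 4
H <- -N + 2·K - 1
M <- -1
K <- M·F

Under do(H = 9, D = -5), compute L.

Under do(H = 9, D = -5), each intervened variable's structural equation is replaced by its fixed value.
K = M·F  [with M=-1, F=3]  = -3
L = 2·K + 2·F - 2·D  [with K=-3, F=3, D=-5]  = 10

10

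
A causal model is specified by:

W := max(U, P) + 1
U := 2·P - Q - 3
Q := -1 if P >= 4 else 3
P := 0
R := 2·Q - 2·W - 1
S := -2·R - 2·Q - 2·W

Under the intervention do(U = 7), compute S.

0

The intervention breaks the incoming arrows to U: U := 2·P - Q - 3 no longer applies, and U = 7.
Q = -1 if P >= 4 else 3  [with P=0]  = 3
W = max(U, P) + 1  [with U=7, P=0]  = 8
R = 2·Q - 2·W - 1  [with Q=3, W=8]  = -11
S = -2·R - 2·Q - 2·W  [with R=-11, Q=3, W=8]  = 0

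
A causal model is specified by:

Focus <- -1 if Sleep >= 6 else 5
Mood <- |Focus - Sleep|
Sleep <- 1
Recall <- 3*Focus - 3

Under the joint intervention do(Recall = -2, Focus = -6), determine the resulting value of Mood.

Setting Recall = -2, Focus = -6 by intervention discards those variables' equations.
Mood = |Focus - Sleep|  [with Focus=-6, Sleep=1]  = 7

7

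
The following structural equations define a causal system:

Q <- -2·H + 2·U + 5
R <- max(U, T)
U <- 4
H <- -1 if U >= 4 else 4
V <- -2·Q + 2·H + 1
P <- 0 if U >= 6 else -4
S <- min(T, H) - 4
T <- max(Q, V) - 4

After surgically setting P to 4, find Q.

15

Under do(P=4), the mechanism P <- 0 if U >= 6 else -4 is discarded; P is fixed at 4.
Since Q is not a descendant of the intervened variable, it is unaffected.
H = -1 if U >= 4 else 4  [with U=4]  = -1
Q = -2·H + 2·U + 5  [with H=-1, U=4]  = 15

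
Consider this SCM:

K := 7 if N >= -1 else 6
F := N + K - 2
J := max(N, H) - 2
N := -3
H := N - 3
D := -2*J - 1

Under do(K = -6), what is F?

do(K=-6) replaces the equation K := 7 if N >= -1 else 6 with the constant K = -6.
F = N + K - 2  [with N=-3, K=-6]  = -11

-11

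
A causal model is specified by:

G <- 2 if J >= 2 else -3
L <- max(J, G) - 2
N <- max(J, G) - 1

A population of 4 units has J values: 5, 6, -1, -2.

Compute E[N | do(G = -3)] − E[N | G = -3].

3.5

The intervention sets G=-3 in all 4 units regardless of J. Recomputing N per unit gives 4, 5, -2, -3; average 1.
Observing G=-3 restricts to units where G's equation naturally yields -3: J ∈ {-1, -2}. In that subpopulation N = -2, -3, mean -2.5.
Difference = 1 − (-2.5) = 3.5.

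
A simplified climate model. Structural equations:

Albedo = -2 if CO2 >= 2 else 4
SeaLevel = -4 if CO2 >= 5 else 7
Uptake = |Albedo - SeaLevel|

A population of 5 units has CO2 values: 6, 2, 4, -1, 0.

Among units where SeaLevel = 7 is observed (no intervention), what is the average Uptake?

Conditioning on SeaLevel=7 selects the 4 unit(s) with CO2 ∈ {2, 4, -1, 0}. Their Uptake values: 9, 9, 3, 3. Mean = 6.

6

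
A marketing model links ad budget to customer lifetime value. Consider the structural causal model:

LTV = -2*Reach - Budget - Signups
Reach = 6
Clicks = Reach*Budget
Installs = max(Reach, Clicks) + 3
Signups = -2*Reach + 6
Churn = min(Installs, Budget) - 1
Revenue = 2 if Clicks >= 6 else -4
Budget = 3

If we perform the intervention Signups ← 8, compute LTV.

-23

do(Signups=8) replaces the equation Signups = -2*Reach + 6 with the constant Signups = 8.
LTV = -2*Reach - Budget - Signups  [with Reach=6, Budget=3, Signups=8]  = -23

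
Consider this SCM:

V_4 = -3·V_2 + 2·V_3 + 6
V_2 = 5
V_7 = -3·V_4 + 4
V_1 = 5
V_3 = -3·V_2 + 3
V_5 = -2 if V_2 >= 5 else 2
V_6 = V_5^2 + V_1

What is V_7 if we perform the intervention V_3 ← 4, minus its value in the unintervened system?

The intervention breaks the incoming arrows to V_3: V_3 = -3·V_2 + 3 no longer applies, and V_3 = 4.
V_4 = -3·V_2 + 2·V_3 + 6  [with V_2=5, V_3=4]  = -1
V_7 = -3·V_4 + 4  [with V_4=-1]  = 7
Without intervention: V_3 = -3·V_2 + 3  [with V_2=5]  = -12; V_4 = -3·V_2 + 2·V_3 + 6  [with V_2=5, V_3=-12]  = -33; V_7 = -3·V_4 + 4  [with V_4=-33]  = 103.
Change = 7 − 103 = -96.

-96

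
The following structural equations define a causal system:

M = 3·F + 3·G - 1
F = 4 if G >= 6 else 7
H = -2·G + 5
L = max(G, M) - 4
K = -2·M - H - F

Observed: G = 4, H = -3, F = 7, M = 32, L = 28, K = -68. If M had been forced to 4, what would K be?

-12

Under do(M=4), the mechanism M = 3·F + 3·G - 1 is discarded; M is fixed at 4.
H = -2·G + 5  [with G=4]  = -3
F = 4 if G >= 6 else 7  [with G=4]  = 7
K = -2·M - H - F  [with M=4, H=-3, F=7]  = -12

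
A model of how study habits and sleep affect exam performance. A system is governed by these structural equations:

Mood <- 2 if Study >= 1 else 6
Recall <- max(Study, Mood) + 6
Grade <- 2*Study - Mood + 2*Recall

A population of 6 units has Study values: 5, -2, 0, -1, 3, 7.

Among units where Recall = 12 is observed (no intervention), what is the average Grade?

16

Observing Recall=12 restricts to units where Recall's equation naturally yields 12: Study ∈ {-2, 0, -1}. In that subpopulation Grade = 14, 18, 16, mean 16.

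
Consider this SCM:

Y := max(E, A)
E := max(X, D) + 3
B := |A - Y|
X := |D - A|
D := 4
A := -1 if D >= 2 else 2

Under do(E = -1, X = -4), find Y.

The joint intervention fixes E = -1, X = -4, removing each variable's own equation.
A = -1 if D >= 2 else 2  [with D=4]  = -1
Y = max(E, A)  [with E=-1, A=-1]  = -1

-1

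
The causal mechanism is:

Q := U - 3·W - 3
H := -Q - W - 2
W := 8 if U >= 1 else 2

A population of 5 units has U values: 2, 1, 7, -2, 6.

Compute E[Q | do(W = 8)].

Under do(W=8), W's equation is replaced by W=8 for every unit. Per-unit Q: -25, -26, -20, -29, -21. Mean = -24.2.

-24.2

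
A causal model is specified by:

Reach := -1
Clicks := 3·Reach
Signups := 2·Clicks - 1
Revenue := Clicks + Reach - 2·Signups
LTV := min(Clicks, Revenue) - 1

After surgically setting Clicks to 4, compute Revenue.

-11

Under do(Clicks=4), the mechanism Clicks := 3·Reach is discarded; Clicks is fixed at 4.
Signups = 2·Clicks - 1  [with Clicks=4]  = 7
Revenue = Clicks + Reach - 2·Signups  [with Clicks=4, Reach=-1, Signups=7]  = -11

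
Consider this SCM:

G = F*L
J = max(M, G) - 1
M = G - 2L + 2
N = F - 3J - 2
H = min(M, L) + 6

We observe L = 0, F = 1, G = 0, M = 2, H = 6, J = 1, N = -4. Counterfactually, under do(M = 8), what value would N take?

-22

The intervention breaks the incoming arrows to M: M = G - 2L + 2 no longer applies, and M = 8.
G = F*L  [with F=1, L=0]  = 0
J = max(M, G) - 1  [with M=8, G=0]  = 7
N = F - 3J - 2  [with F=1, J=7]  = -22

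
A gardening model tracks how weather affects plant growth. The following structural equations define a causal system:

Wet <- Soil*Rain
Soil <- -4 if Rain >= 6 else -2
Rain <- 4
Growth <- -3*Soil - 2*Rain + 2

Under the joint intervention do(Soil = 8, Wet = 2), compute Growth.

Setting Soil = 8, Wet = 2 by intervention discards those variables' equations.
Growth = -3*Soil - 2*Rain + 2  [with Soil=8, Rain=4]  = -30

-30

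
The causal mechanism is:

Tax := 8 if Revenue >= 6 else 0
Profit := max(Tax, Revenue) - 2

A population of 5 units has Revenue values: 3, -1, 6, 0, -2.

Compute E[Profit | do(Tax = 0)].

-0.2

do(Tax=0) breaks Tax's dependence on Revenue. With Tax=0 fixed, Profit across the units is 1, -2, 4, -2, -2, mean -0.2.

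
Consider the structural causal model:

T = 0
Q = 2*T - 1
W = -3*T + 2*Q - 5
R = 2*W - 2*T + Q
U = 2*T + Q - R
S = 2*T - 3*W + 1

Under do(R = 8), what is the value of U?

-9

Intervening sets R = 8 and removes its equation (R = 2*W - 2*T + Q).
Q = 2*T - 1  [with T=0]  = -1
U = 2*T + Q - R  [with T=0, Q=-1, R=8]  = -9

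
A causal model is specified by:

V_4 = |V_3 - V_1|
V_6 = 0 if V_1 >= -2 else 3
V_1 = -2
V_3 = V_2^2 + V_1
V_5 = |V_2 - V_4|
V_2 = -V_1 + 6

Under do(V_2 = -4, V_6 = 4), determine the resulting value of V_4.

16

The joint intervention fixes V_2 = -4, V_6 = 4, removing each variable's own equation.
V_3 = V_2^2 + V_1  [with V_2=-4, V_1=-2]  = 14
V_4 = |V_3 - V_1|  [with V_3=14, V_1=-2]  = 16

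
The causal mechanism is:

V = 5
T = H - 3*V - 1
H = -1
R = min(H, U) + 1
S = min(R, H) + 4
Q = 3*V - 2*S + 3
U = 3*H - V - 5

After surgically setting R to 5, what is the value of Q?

12

Under do(R=5), the mechanism R = min(H, U) + 1 is discarded; R is fixed at 5.
S = min(R, H) + 4  [with R=5, H=-1]  = 3
Q = 3*V - 2*S + 3  [with V=5, S=3]  = 12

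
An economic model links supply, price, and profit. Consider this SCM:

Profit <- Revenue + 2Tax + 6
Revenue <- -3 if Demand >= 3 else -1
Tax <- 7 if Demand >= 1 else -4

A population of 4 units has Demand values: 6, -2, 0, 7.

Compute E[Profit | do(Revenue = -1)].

Under do(Revenue=-1), Revenue's equation is replaced by Revenue=-1 for every unit. Per-unit Profit: 19, -3, -3, 19. Mean = 8.

8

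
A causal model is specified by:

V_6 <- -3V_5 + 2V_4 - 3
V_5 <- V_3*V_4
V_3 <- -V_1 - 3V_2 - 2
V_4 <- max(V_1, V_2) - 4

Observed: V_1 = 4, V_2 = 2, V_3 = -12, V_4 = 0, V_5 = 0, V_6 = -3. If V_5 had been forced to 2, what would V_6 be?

The intervention breaks the incoming arrows to V_5: V_5 <- V_3*V_4 no longer applies, and V_5 = 2.
V_4 = max(V_1, V_2) - 4  [with V_1=4, V_2=2]  = 0
V_6 = -3V_5 + 2V_4 - 3  [with V_5=2, V_4=0]  = -9

-9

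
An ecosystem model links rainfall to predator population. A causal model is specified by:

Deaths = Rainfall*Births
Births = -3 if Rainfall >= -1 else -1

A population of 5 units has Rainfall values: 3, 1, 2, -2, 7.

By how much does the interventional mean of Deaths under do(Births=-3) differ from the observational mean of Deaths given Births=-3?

3.15

The intervention sets Births=-3 in all 5 units regardless of Rainfall. Recomputing Deaths per unit gives -9, -3, -6, 6, -21; average -6.6.
Conditioning on Births=-3 selects the 4 unit(s) with Rainfall ∈ {3, 1, 2, 7}. Their Deaths values: -9, -3, -6, -21. Mean = -9.75.
Difference = -6.6 − (-9.75) = 3.15.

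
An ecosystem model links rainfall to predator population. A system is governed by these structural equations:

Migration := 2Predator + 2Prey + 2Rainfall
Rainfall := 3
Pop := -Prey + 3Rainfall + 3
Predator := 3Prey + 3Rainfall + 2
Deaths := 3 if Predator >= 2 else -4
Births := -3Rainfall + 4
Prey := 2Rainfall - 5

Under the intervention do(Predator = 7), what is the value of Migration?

The intervention breaks the incoming arrows to Predator: Predator := 3Prey + 3Rainfall + 2 no longer applies, and Predator = 7.
Prey = 2Rainfall - 5  [with Rainfall=3]  = 1
Migration = 2Predator + 2Prey + 2Rainfall  [with Predator=7, Prey=1, Rainfall=3]  = 22

22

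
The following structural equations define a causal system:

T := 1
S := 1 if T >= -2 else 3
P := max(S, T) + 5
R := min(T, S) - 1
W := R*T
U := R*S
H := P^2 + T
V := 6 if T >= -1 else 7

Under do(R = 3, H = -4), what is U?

The joint intervention fixes R = 3, H = -4, removing each variable's own equation.
S = 1 if T >= -2 else 3  [with T=1]  = 1
U = R*S  [with R=3, S=1]  = 3

3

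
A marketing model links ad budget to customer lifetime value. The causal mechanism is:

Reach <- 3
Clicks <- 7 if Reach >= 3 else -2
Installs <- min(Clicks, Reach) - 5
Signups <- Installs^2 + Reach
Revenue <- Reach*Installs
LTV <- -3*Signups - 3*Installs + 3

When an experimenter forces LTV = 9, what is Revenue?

-6

do(LTV=9) replaces the equation LTV <- -3*Signups - 3*Installs + 3 with the constant LTV = 9.
Since Revenue is not a descendant of the intervened variable, it is unaffected.
Clicks = 7 if Reach >= 3 else -2  [with Reach=3]  = 7
Installs = min(Clicks, Reach) - 5  [with Clicks=7, Reach=3]  = -2
Revenue = Reach*Installs  [with Reach=3, Installs=-2]  = -6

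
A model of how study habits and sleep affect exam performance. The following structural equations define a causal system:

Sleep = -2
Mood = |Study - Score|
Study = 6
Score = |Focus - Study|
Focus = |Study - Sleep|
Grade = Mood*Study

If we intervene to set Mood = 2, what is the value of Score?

The intervention breaks the incoming arrows to Mood: Mood = |Study - Score| no longer applies, and Mood = 2.
Since Score is not a descendant of the intervened variable, it is unaffected.
Focus = |Study - Sleep|  [with Study=6, Sleep=-2]  = 8
Score = |Focus - Study|  [with Focus=8, Study=6]  = 2

2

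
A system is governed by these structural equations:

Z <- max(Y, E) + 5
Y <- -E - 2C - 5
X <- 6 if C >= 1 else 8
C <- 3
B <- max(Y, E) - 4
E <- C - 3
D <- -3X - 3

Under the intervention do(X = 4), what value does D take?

do(X=4) replaces the equation X <- 6 if C >= 1 else 8 with the constant X = 4.
D = -3X - 3  [with X=4]  = -15

-15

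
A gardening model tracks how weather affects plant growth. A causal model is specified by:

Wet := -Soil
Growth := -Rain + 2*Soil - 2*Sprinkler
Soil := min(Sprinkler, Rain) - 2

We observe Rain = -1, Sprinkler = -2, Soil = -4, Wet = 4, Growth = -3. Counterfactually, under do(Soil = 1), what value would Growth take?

7

do(Soil=1) replaces the equation Soil := min(Sprinkler, Rain) - 2 with the constant Soil = 1.
Growth = -Rain + 2*Soil - 2*Sprinkler  [with Rain=-1, Soil=1, Sprinkler=-2]  = 7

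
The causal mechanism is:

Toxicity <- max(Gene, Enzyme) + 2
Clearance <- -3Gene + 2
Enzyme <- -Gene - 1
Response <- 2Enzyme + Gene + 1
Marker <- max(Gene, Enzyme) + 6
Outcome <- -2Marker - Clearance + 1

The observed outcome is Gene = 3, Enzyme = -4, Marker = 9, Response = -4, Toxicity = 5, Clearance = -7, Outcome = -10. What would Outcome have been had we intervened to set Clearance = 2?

-19

Intervening sets Clearance = 2 and removes its equation (Clearance <- -3Gene + 2).
Enzyme = -Gene - 1  [with Gene=3]  = -4
Marker = max(Gene, Enzyme) + 6  [with Gene=3, Enzyme=-4]  = 9
Outcome = -2Marker - Clearance + 1  [with Marker=9, Clearance=2]  = -19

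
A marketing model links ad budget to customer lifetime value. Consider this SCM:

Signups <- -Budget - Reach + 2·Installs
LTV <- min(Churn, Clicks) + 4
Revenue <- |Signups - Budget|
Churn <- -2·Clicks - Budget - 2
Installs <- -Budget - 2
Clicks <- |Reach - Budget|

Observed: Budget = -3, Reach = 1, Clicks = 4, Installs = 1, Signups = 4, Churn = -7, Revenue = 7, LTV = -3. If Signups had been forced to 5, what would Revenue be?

8

Under do(Signups=5), the mechanism Signups <- -Budget - Reach + 2·Installs is discarded; Signups is fixed at 5.
Revenue = |Signups - Budget|  [with Signups=5, Budget=-3]  = 8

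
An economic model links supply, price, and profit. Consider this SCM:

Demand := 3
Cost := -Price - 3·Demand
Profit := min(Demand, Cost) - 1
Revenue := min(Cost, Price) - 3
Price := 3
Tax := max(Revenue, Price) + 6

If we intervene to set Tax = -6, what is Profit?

The intervention breaks the incoming arrows to Tax: Tax := max(Revenue, Price) + 6 no longer applies, and Tax = -6.
Since Profit is not a descendant of the intervened variable, it is unaffected.
Cost = -Price - 3·Demand  [with Price=3, Demand=3]  = -12
Profit = min(Demand, Cost) - 1  [with Demand=3, Cost=-12]  = -13

-13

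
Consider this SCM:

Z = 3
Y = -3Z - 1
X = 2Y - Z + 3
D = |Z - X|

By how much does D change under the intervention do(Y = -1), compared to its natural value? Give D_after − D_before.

-18

Under do(Y=-1), the mechanism Y = -3Z - 1 is discarded; Y is fixed at -1.
X = 2Y - Z + 3  [with Y=-1, Z=3]  = -2
D = |Z - X|  [with Z=3, X=-2]  = 5
Without intervention: Y = -3Z - 1  [with Z=3]  = -10; X = 2Y - Z + 3  [with Y=-10, Z=3]  = -20; D = |Z - X|  [with Z=3, X=-20]  = 23.
Change = 5 − 23 = -18.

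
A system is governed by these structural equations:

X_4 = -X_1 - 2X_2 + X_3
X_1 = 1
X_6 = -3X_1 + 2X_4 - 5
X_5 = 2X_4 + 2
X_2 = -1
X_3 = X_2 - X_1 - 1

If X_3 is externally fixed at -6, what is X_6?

-18

The intervention breaks the incoming arrows to X_3: X_3 = X_2 - X_1 - 1 no longer applies, and X_3 = -6.
X_4 = -X_1 - 2X_2 + X_3  [with X_1=1, X_2=-1, X_3=-6]  = -5
X_6 = -3X_1 + 2X_4 - 5  [with X_1=1, X_4=-5]  = -18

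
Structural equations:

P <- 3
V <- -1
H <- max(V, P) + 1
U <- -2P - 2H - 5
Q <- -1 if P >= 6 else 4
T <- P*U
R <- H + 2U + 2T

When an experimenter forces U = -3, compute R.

-20

The intervention breaks the incoming arrows to U: U <- -2P - 2H - 5 no longer applies, and U = -3.
H = max(V, P) + 1  [with V=-1, P=3]  = 4
T = P*U  [with P=3, U=-3]  = -9
R = H + 2U + 2T  [with H=4, U=-3, T=-9]  = -20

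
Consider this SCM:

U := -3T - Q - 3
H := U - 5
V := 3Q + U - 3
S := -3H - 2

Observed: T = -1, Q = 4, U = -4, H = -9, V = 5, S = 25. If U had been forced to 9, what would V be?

do(U=9) replaces the equation U := -3T - Q - 3 with the constant U = 9.
V = 3Q + U - 3  [with Q=4, U=9]  = 18

18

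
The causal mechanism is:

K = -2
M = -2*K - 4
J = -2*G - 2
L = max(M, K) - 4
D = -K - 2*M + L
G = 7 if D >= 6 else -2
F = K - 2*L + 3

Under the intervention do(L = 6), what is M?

0

Under do(L=6), the mechanism L = max(M, K) - 4 is discarded; L is fixed at 6.
Since M is not a descendant of the intervened variable, it is unaffected.
M = -2*K - 4  [with K=-2]  = 0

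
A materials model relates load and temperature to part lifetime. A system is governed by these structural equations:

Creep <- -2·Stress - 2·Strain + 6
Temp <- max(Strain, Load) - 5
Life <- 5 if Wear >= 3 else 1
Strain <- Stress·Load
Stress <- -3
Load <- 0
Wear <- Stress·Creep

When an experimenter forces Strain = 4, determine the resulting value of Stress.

Under do(Strain=4), the mechanism Strain <- Stress·Load is discarded; Strain is fixed at 4.
Since Stress is not a descendant of the intervened variable, it is unaffected.

-3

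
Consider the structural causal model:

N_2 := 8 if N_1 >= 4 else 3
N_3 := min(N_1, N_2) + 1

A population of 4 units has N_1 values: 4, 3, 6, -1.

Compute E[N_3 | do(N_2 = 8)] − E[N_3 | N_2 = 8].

-2

Every unit gets N_2=8 under the intervention. N_3 values become 5, 4, 7, 0; E[N_3|do(N_2=8)] = 4.
E[N_3|N_2=8] averages over only the 2 units with N_2=8 (N_1 = 4, 6): N_3 = 5, 7, mean 6.
Difference = 4 − 6 = -2.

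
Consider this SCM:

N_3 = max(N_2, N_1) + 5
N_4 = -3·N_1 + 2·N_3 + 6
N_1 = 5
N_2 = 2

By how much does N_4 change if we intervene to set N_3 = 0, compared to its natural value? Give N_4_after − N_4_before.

-20

The intervention breaks the incoming arrows to N_3: N_3 = max(N_2, N_1) + 5 no longer applies, and N_3 = 0.
N_4 = -3·N_1 + 2·N_3 + 6  [with N_1=5, N_3=0]  = -9
Without intervention: N_3 = max(N_2, N_1) + 5  [with N_2=2, N_1=5]  = 10; N_4 = -3·N_1 + 2·N_3 + 6  [with N_1=5, N_3=10]  = 11.
Change = -9 − 11 = -20.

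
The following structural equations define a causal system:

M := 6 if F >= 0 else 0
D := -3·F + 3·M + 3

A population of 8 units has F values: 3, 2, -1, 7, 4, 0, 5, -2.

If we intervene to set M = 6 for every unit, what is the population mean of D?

do(M=6) breaks M's dependence on F. With M=6 fixed, D across the units is 12, 15, 24, 0, 9, 21, 6, 27, mean 14.25.

14.25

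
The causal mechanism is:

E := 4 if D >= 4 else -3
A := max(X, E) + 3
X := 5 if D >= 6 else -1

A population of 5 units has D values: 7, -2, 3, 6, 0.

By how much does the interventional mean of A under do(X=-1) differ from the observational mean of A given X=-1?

2

The intervention sets X=-1 in all 5 units regardless of D. Recomputing A per unit gives 7, 2, 2, 7, 2; average 4.
Observing X=-1 restricts to units where X's equation naturally yields -1: D ∈ {-2, 3, 0}. In that subpopulation A = 2, 2, 2, mean 2.
Difference = 4 − 2 = 2.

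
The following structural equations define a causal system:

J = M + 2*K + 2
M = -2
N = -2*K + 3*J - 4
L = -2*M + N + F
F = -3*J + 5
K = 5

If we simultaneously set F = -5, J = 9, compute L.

12

The joint intervention fixes F = -5, J = 9, removing each variable's own equation.
N = -2*K + 3*J - 4  [with K=5, J=9]  = 13
L = -2*M + N + F  [with M=-2, N=13, F=-5]  = 12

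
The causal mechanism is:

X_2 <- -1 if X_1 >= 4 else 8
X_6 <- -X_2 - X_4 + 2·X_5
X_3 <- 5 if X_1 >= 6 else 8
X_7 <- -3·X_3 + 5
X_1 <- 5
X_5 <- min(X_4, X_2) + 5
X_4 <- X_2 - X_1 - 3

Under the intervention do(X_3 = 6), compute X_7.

-13

The intervention breaks the incoming arrows to X_3: X_3 <- 5 if X_1 >= 6 else 8 no longer applies, and X_3 = 6.
X_7 = -3·X_3 + 5  [with X_3=6]  = -13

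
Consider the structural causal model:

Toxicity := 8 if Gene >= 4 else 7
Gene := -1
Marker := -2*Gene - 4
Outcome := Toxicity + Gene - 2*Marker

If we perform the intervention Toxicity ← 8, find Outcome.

11

The intervention breaks the incoming arrows to Toxicity: Toxicity := 8 if Gene >= 4 else 7 no longer applies, and Toxicity = 8.
Marker = -2*Gene - 4  [with Gene=-1]  = -2
Outcome = Toxicity + Gene - 2*Marker  [with Toxicity=8, Gene=-1, Marker=-2]  = 11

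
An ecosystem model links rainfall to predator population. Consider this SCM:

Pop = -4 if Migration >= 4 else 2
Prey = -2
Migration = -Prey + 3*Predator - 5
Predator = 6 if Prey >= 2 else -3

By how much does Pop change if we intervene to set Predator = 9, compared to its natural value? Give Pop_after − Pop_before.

-6

Under do(Predator=9), the mechanism Predator = 6 if Prey >= 2 else -3 is discarded; Predator is fixed at 9.
Migration = -Prey + 3*Predator - 5  [with Prey=-2, Predator=9]  = 24
Pop = -4 if Migration >= 4 else 2  [with Migration=24]  = -4
Without intervention: Predator = 6 if Prey >= 2 else -3  [with Prey=-2]  = -3; Migration = -Prey + 3*Predator - 5  [with Prey=-2, Predator=-3]  = -12; Pop = -4 if Migration >= 4 else 2  [with Migration=-12]  = 2.
Change = -4 − 2 = -6.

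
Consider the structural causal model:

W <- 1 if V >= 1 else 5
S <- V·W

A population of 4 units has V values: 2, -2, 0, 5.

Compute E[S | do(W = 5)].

6.25

Under do(W=5), W's equation is replaced by W=5 for every unit. Per-unit S: 10, -10, 0, 25. Mean = 6.25.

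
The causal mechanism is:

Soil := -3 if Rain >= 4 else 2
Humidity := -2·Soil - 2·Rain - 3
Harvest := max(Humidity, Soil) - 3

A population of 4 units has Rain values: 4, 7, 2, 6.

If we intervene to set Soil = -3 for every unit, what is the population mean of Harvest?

-5.5

Under do(Soil=-3), Soil's equation is replaced by Soil=-3 for every unit. Per-unit Harvest: -6, -6, -4, -6. Mean = -5.5.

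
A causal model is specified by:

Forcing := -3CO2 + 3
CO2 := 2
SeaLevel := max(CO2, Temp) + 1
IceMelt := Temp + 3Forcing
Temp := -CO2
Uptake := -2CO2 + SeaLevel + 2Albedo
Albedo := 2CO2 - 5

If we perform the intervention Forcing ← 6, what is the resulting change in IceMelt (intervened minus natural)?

Under do(Forcing=6), the mechanism Forcing := -3CO2 + 3 is discarded; Forcing is fixed at 6.
Temp = -CO2  [with CO2=2]  = -2
IceMelt = Temp + 3Forcing  [with Temp=-2, Forcing=6]  = 16
Without intervention: Forcing = -3CO2 + 3  [with CO2=2]  = -3; Temp = -CO2  [with CO2=2]  = -2; IceMelt = Temp + 3Forcing  [with Temp=-2, Forcing=-3]  = -11.
Change = 16 − (-11) = 27.

27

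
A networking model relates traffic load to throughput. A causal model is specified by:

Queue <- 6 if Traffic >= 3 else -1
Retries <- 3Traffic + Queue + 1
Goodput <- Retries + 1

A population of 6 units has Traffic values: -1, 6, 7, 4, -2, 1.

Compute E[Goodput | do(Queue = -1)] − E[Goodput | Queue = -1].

9.5

do(Queue=-1) breaks Queue's dependence on Traffic. With Queue=-1 fixed, Goodput across the units is -2, 19, 22, 13, -5, 4, mean 8.5.
E[Goodput|Queue=-1] averages over only the 3 units with Queue=-1 (Traffic = -1, -2, 1): Goodput = -2, -5, 4, mean -1.
Difference = 8.5 − (-1) = 9.5.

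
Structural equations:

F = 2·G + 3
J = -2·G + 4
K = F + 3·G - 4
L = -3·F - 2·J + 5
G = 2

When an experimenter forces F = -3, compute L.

Under do(F=-3), the mechanism F = 2·G + 3 is discarded; F is fixed at -3.
J = -2·G + 4  [with G=2]  = 0
L = -3·F - 2·J + 5  [with F=-3, J=0]  = 14

14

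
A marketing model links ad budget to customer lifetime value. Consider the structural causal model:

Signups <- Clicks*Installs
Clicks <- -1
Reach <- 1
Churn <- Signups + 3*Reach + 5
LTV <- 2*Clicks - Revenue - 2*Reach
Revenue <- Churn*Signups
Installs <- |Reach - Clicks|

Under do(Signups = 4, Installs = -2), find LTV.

The joint intervention fixes Signups = 4, Installs = -2, removing each variable's own equation.
Churn = Signups + 3*Reach + 5  [with Signups=4, Reach=1]  = 12
Revenue = Churn*Signups  [with Churn=12, Signups=4]  = 48
LTV = 2*Clicks - Revenue - 2*Reach  [with Clicks=-1, Revenue=48, Reach=1]  = -52

-52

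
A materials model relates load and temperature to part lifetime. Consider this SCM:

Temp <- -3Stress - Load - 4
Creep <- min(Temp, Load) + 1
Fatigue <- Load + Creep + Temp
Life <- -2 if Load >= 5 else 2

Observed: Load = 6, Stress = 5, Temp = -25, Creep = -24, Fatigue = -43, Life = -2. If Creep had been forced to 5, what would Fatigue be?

-14

Intervening sets Creep = 5 and removes its equation (Creep <- min(Temp, Load) + 1).
Temp = -3Stress - Load - 4  [with Stress=5, Load=6]  = -25
Fatigue = Load + Creep + Temp  [with Load=6, Creep=5, Temp=-25]  = -14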